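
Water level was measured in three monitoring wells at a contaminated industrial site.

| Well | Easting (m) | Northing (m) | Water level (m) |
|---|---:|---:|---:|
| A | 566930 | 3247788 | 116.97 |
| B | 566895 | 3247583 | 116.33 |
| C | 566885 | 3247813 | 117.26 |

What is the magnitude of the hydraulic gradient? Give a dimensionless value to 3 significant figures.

With h = a·x + b·y + c and A as origin, the differences give:
  (-35)·a + (-205)·b = -0.64
  (-45)·a + 25·b = +0.29
Eliminate b (×25 and ×(-205), subtract): -10100·a = 43.450 → a = ∂h/∂x = -0.004302
Back-substitute: b = ∂h/∂y = +0.003856.
|∇h| = √(-0.004302² + 0.003856²) = 0.005777

0.00578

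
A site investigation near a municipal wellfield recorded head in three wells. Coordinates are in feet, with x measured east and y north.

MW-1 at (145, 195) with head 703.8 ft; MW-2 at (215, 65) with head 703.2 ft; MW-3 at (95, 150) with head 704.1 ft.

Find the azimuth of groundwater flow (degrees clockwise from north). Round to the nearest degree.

098°

Differences from MW-1: to MW-2 (Δx, Δy, Δh) = (70, -130, -0.6); to MW-3 = (-50, -45, +0.3).
Solve a·Δx + b·Δy = Δh: det = 70·(-45) − (-50)·(-130) = -9650.
∂h/∂x = [(-0.6)·(-45) − (+0.3)·(-130)] / -9650 = -0.006839
∂h/∂y = [70·(+0.3) − (-50)·(-0.6)] / -9650 = +0.0009326
Flow direction (−∇h) has components (+0.006839 E, -0.0009326 N).
Azimuth = atan2(E, N) = atan2(+0.006839, -0.0009326) = 97.8° ≈ 098°.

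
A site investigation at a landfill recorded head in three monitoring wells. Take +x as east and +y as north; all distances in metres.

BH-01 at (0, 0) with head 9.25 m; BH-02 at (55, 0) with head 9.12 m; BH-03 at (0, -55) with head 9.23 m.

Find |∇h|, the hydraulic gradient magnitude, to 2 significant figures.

0.0024

∂h/∂x = (9.12 − 9.25) / (55 − 0) = -0.002364
∂h/∂y = (9.23 − 9.25) / (-55 − 0) = +0.0003636
|∇h| = √(-0.002364² + 0.0003636²) = 0.002392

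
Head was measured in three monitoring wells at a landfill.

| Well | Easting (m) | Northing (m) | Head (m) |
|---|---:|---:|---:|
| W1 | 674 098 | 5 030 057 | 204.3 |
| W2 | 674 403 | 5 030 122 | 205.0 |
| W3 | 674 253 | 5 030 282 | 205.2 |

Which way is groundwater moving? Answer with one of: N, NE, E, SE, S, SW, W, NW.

SW

Taking W1 as reference: W2−W1 = (305, 65, +0.7); W3−W1 = (155, 225, +0.9).
Determinant of the coordinate differences = 305·225 − 155·65 = 58550.
∂h/∂x = [(+0.7)·225 − (+0.9)·65] / 58550 = +0.001691
∂h/∂y = [305·(+0.9) − 155·(+0.7)] / 58550 = +0.002835
Flow = −∇h = (-0.001691 east, -0.002835 north), which points southwest.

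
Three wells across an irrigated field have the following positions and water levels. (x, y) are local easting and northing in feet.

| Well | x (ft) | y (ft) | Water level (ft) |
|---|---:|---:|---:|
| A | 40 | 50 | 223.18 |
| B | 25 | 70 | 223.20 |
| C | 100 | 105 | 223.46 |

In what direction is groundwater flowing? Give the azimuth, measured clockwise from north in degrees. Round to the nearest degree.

220°

Taking A as reference: B−A = (-15, 20, +0.02); C−A = (60, 55, +0.28).
Determinant of the coordinate differences = (-15)·55 − 60·20 = -2025.
∂h/∂x = [(+0.02)·55 − (+0.28)·20] / -2025 = +0.002222
∂h/∂y = [(-15)·(+0.28) − 60·(+0.02)] / -2025 = +0.002667
Flow direction (−∇h) has components (-0.002222 E, -0.002667 N).
Azimuth = atan2(E, N) = atan2(-0.002222, -0.002667) = 219.8° ≈ 220°.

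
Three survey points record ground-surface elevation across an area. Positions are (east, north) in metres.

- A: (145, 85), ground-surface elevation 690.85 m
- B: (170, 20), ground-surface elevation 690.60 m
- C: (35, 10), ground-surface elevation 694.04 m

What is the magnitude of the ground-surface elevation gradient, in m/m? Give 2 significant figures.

0.026 m/m

Taking A as reference: B−A = (25, -65, -0.25); C−A = (-110, -75, +3.19).
Determinant of the coordinate differences = 25·(-75) − (-110)·(-65) = -9025.
∂z/∂x = [(-0.25)·(-75) − (+3.19)·(-65)] / -9025 = -0.02505
∂z/∂y = [25·(+3.19) − (-110)·(-0.25)] / -9025 = -0.005789
|∇f| = √(-0.02505² + -0.005789²) = 0.02571 m/m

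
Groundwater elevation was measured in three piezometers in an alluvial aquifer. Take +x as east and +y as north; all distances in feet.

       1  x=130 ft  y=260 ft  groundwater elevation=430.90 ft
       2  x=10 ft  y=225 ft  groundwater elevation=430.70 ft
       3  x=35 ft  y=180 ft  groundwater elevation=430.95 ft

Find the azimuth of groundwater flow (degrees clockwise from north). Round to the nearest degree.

Taking 1 as reference: 2−1 = (-120, -35, -0.20); 3−1 = (-95, -80, +0.05).
Determinant of the coordinate differences = (-120)·(-80) − (-95)·(-35) = 6275.
∂h/∂x = [(-0.20)·(-80) − (+0.05)·(-35)] / 6275 = +0.002829
∂h/∂y = [(-120)·(+0.05) − (-95)·(-0.20)] / 6275 = -0.003984
Flow direction (−∇h) has components (-0.002829 E, +0.003984 N).
Azimuth = atan2(E, N) = atan2(-0.002829, +0.003984) = 324.6° ≈ 325°.

325°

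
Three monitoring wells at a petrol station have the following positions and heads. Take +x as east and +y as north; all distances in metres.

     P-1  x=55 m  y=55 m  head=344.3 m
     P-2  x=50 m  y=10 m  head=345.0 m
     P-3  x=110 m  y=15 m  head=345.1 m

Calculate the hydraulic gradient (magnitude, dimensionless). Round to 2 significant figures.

0.016

Three-point gradient (reference P-1): Δ to P-2 = (-5, -45, +0.7), Δ to P-3 = (55, -40, +0.8).
∂h/∂x = +0.002991, ∂h/∂y = -0.01589 (det = 2675).
|∇h| = √(0.002991² + -0.01589²) = 0.01617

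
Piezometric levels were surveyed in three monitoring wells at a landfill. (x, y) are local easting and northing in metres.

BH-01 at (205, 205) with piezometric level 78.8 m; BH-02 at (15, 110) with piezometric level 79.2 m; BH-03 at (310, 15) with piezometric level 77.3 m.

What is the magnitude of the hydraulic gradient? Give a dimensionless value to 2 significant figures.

0.0071

Taking BH-01 as reference: BH-02−BH-01 = (-190, -95, +0.4); BH-03−BH-01 = (105, -190, -1.5).
Determinant of the coordinate differences = (-190)·(-190) − 105·(-95) = 46075.
∂h/∂x = [(+0.4)·(-190) − (-1.5)·(-95)] / 46075 = -0.004742
∂h/∂y = [(-190)·(-1.5) − 105·(+0.4)] / 46075 = +0.005274
|∇h| = √(-0.004742² + 0.005274²) = 0.007092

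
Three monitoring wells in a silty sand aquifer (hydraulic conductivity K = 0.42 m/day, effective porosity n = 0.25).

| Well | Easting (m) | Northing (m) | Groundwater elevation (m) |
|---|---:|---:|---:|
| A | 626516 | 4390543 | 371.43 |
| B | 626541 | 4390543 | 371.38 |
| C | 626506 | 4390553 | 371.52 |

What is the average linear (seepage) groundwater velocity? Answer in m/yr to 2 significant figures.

4.5 m/yr

Differences from A: to B (Δx, Δy, Δh) = (25, 0, -0.05); to C = (-10, 10, +0.09).
Solve a·Δx + b·Δy = Δh: det = 25·10 − (-10)·0 = 250.
∂h/∂x = [(-0.05)·10 − (+0.09)·0] / 250 = -0.002000
∂h/∂y = [25·(+0.09) − (-10)·(-0.05)] / 250 = +0.007000
|∇h| = √(-0.002000² + 0.007000²) = 0.00728
Seepage velocity v = K·i/n = 0.42 × 0.00728 / 0.25 = 0.01223 m/day = 4.467 m/yr.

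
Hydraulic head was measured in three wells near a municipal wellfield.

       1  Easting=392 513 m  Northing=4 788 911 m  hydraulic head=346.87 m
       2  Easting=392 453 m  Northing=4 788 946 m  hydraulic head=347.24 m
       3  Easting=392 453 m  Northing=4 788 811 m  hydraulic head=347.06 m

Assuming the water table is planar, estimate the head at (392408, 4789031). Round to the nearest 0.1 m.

347.6 m

Taking 1 as reference: 2−1 = (-60, 35, +0.37); 3−1 = (-60, -100, +0.19).
Determinant of the coordinate differences = (-60)·(-100) − (-60)·35 = 8100.
∂h/∂x = [(+0.37)·(-100) − (+0.19)·35] / 8100 = -0.005389
∂h/∂y = [(-60)·(+0.19) − (-60)·(+0.37)] / 8100 = +0.001333
h(392408, 4789031) = 346.87 + (-0.005389)·(-105) + (+0.001333)·(120) = 346.87 +0.566 +0.160 = 347.596 m.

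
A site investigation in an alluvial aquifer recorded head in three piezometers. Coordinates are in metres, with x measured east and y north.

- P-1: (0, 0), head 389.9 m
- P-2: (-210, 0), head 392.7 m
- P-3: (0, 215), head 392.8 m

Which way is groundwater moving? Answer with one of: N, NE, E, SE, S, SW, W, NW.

∂h/∂x = (392.7 − 389.9) / (-210 − 0) = -0.01333
∂h/∂y = (392.8 − 389.9) / (215 − 0) = +0.01349
Flow = −∇h = (+0.01333 east, -0.01349 north), which points southeast.

SE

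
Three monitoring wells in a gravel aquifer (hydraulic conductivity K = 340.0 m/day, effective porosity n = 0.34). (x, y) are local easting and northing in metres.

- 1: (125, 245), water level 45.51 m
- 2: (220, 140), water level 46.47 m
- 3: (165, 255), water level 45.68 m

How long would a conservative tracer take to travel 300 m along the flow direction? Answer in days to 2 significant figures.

With h = a·x + b·y + c and 1 as origin, the differences give:
  95·a + (-105)·b = +0.96
  40·a + 10·b = +0.17
Eliminate b (×10 and ×(-105), subtract): 5150·a = 27.450 → a = ∂h/∂x = +0.005330
Back-substitute: b = ∂h/∂y = -0.004320.
|∇h| = √(0.005330² + -0.004320²) = 0.006861
Seepage velocity v = K·i/n = 340.0 × 0.006861 / 0.34 = 6.861 m/day.
t = 300 / 6.861 = 43.73 days.

44 days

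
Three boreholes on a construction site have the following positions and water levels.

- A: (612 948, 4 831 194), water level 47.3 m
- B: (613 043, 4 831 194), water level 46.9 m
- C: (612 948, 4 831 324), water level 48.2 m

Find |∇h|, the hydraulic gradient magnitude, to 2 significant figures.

0.0081

∂h/∂x = (46.9 − 47.3) / (613043 − 612948) = -0.004211
∂h/∂y = (48.2 − 47.3) / (4831324 − 4831194) = +0.006923
|∇h| = √(-0.004211² + 0.006923²) = 0.008103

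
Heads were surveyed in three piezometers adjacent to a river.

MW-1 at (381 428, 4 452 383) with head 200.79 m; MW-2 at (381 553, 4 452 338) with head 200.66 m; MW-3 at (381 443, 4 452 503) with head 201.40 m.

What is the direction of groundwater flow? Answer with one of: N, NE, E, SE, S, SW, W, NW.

S

With h = a·x + b·y + c and MW-1 as origin, the differences give:
  125·a + (-45)·b = -0.13
  15·a + 120·b = +0.61
Eliminate b (×120 and ×(-45), subtract): 15675·a = 11.850 → a = ∂h/∂x = +0.0007560
Back-substitute: b = ∂h/∂y = +0.004989.
Flow = −∇h = (-0.0007560 east, -0.004989 north), which points south.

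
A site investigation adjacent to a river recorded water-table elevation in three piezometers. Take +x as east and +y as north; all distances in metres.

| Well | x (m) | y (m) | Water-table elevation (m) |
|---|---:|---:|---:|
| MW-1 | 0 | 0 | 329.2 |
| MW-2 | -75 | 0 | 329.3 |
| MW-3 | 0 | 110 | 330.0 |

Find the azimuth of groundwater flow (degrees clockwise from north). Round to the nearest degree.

∂h/∂x = (329.3 − 329.2) / (-75 − 0) = -0.001333
∂h/∂y = (330.0 − 329.2) / (110 − 0) = +0.007273
Flow direction (−∇h) has components (+0.001333 E, -0.007273 N).
Azimuth = atan2(E, N) = atan2(+0.001333, -0.007273) = 169.6° ≈ 170°.

170°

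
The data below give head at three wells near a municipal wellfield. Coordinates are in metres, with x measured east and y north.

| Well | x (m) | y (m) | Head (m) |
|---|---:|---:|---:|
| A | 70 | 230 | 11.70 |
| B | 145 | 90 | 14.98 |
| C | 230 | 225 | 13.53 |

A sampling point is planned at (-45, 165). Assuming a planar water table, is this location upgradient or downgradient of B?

downgradient

With h = a·x + b·y + c and A as origin, the differences give:
  75·a + (-140)·b = +3.28
  160·a + (-5)·b = +1.83
Eliminate b (×(-5) and ×(-140), subtract): 22025·a = 239.800 → a = ∂h/∂x = +0.01089
Back-substitute: b = ∂h/∂y = -0.01760.
Head at (-45, 165) = 11.70 + (+0.01089)·(-115) + (-0.01760)·(-65) = 11.59 m.
That is lower than the 14.98 m at B, so the point is downgradient.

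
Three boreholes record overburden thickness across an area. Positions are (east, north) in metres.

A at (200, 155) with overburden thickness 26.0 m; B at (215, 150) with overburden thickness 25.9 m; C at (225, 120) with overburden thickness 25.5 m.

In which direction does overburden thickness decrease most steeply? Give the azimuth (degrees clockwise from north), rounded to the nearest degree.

169°

Taking A as reference: B−A = (15, -5, -0.1); C−A = (25, -35, -0.5).
Determinant of the coordinate differences = 15·(-35) − 25·(-5) = -400.
∂d/∂x = [(-0.1)·(-35) − (-0.5)·(-5)] / -400 = -0.002500
∂d/∂y = [15·(-0.5) − 25·(-0.1)] / -400 = +0.01250
Steepest decrease is along −∇f: components (+0.002500 E, -0.01250 N).
Azimuth = atan2(+0.002500, -0.01250) = 168.7° ≈ 169°.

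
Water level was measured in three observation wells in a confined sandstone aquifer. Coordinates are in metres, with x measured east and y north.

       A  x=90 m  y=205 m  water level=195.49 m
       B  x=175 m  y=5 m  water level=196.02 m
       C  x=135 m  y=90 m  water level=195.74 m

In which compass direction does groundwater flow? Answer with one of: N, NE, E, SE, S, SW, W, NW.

W

With h = a·x + b·y + c and A as origin, the differences give:
  85·a + (-200)·b = +0.53
  45·a + (-115)·b = +0.25
Eliminate b (×(-115) and ×(-200), subtract): -775·a = -10.950 → a = ∂h/∂x = +0.01413
Back-substitute: b = ∂h/∂y = +0.003355.
Flow = −∇h = (-0.01413 east, -0.003355 north), which points west.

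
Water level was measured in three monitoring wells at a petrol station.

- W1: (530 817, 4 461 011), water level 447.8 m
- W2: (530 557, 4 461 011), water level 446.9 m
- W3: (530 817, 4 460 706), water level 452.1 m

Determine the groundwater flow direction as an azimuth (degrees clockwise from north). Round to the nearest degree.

346°

∂h/∂x = (446.9 − 447.8) / (530557 − 530817) = +0.003462
∂h/∂y = (452.1 − 447.8) / (4460706 − 4461011) = -0.01410
Flow direction (−∇h) has components (-0.003462 E, +0.01410 N).
Azimuth = atan2(E, N) = atan2(-0.003462, +0.01410) = 346.2° ≈ 346°.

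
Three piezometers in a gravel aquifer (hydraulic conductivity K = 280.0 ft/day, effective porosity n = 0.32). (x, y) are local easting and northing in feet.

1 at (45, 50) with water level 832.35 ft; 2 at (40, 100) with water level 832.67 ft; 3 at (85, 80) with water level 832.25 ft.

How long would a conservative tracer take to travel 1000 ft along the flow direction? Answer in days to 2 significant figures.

130 days

Taking 1 as reference: 2−1 = (-5, 50, +0.32); 3−1 = (40, 30, -0.10).
Determinant of the coordinate differences = (-5)·30 − 40·50 = -2150.
∂h/∂x = [(+0.32)·30 − (-0.10)·50] / -2150 = -0.006791
∂h/∂y = [(-5)·(-0.10) − 40·(+0.32)] / -2150 = +0.005721
|∇h| = √(-0.006791² + 0.005721²) = 0.00888
Seepage velocity v = K·i/n = 280.0 × 0.00888 / 0.32 = 7.77 ft/day.
t = 1000 / 7.77 = 128.7 days.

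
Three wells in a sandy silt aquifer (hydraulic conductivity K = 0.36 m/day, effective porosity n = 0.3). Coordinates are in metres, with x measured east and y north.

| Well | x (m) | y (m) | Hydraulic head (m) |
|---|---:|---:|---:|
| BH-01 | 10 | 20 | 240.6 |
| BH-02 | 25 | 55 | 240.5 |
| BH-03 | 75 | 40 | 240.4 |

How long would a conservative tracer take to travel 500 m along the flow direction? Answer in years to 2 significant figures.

With h = a·x + b·y + c and BH-01 as origin, the differences give:
  15·a + 35·b = -0.1
  65·a + 20·b = -0.2
Eliminate b (×20 and ×35, subtract): -1975·a = 5.00 → a = ∂h/∂x = -0.002532
Back-substitute: b = ∂h/∂y = -0.001772.
|∇h| = √(-0.002532² + -0.001772²) = 0.00309
Seepage velocity v = K·i/n = 0.36 × 0.00309 / 0.3 = 0.003708 m/day.
t = 500 / 0.003708 = 1.348e+05 days = 369 years.

370 years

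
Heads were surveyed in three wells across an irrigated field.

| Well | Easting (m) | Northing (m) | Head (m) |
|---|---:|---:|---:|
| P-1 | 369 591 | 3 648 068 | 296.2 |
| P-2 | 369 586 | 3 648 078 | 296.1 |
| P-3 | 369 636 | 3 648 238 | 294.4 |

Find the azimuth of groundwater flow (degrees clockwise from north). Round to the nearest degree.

004°

Taking P-1 as reference: P-2−P-1 = (-5, 10, -0.1); P-3−P-1 = (45, 170, -1.8).
Determinant of the coordinate differences = (-5)·170 − 45·10 = -1300.
∂h/∂x = [(-0.1)·170 − (-1.8)·10] / -1300 = -0.0007692
∂h/∂y = [(-5)·(-1.8) − 45·(-0.1)] / -1300 = -0.01038
Flow direction (−∇h) has components (+0.0007692 E, +0.01038 N).
Azimuth = atan2(E, N) = atan2(+0.0007692, +0.01038) = 4.2° ≈ 004°.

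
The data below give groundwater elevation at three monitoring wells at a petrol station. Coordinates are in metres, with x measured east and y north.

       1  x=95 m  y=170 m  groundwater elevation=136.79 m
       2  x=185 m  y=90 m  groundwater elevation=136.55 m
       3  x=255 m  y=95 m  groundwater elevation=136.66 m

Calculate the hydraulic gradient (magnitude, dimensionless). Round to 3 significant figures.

0.00459

Three-point gradient (reference 1): Δ to 2 = (90, -80, -0.24), Δ to 3 = (160, -75, -0.13).
∂h/∂x = +0.001256, ∂h/∂y = +0.004413 (det = 6050).
|∇h| = √(0.001256² + 0.004413²) = 0.004588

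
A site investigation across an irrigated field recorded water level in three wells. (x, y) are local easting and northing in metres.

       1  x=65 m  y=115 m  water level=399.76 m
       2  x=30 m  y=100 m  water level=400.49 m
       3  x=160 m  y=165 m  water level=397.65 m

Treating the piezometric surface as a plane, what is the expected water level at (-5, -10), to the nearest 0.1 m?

402.5 m

With h = a·x + b·y + c and 1 as origin, the differences give:
  (-35)·a + (-15)·b = +0.73
  95·a + 50·b = -2.11
Eliminate b (×50 and ×(-15), subtract): -325·a = 4.850 → a = ∂h/∂x = -0.01492
Back-substitute: b = ∂h/∂y = -0.01385.
h(-5, -10) = 399.76 + (-0.01492)·(-70) + (-0.01385)·(-125) = 399.76 +1.045 +1.731 = 402.535 m.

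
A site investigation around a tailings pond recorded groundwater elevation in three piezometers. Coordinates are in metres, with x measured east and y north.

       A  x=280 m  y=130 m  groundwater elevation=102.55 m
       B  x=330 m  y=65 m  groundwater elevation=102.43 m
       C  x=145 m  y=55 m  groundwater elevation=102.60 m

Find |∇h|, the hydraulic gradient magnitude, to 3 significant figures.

Differences from A: to B (Δx, Δy, Δh) = (50, -65, -0.12); to C = (-135, -75, +0.05).
Solve a·Δx + b·Δy = Δh: det = 50·(-75) − (-135)·(-65) = -12525.
∂h/∂x = [(-0.12)·(-75) − (+0.05)·(-65)] / -12525 = -0.0009780
∂h/∂y = [50·(+0.05) − (-135)·(-0.12)] / -12525 = +0.001094
|∇h| = √(-0.0009780² + 0.001094²) = 0.001467

0.00147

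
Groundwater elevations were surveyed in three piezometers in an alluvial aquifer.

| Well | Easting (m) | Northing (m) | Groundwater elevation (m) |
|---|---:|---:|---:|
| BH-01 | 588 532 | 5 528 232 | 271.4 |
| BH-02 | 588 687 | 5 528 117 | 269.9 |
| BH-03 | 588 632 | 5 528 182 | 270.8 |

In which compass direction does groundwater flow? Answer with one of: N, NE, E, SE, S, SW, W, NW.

S

Taking BH-01 as reference: BH-02−BH-01 = (155, -115, -1.5); BH-03−BH-01 = (100, -50, -0.6).
Determinant of the coordinate differences = 155·(-50) − 100·(-115) = 3750.
∂h/∂x = [(-1.5)·(-50) − (-0.6)·(-115)] / 3750 = +0.001600
∂h/∂y = [155·(-0.6) − 100·(-1.5)] / 3750 = +0.01520
Flow = −∇h = (-0.001600 east, -0.01520 north), which points south.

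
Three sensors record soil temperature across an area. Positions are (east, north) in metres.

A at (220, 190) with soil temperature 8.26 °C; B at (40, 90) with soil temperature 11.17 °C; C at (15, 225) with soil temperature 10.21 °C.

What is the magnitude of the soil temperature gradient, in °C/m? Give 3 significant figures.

With T = a·x + b·y + c and A as origin, the differences give:
  (-180)·a + (-100)·b = +2.91
  (-205)·a + 35·b = +1.95
Eliminate b (×35 and ×(-100), subtract): -26800·a = 296.850 → a = ∂T/∂x = -0.01108
Back-substitute: b = ∂T/∂y = -0.009162.
|∇f| = √(-0.01108² + -0.009162²) = 0.01438 °C/m

0.0144 °C/m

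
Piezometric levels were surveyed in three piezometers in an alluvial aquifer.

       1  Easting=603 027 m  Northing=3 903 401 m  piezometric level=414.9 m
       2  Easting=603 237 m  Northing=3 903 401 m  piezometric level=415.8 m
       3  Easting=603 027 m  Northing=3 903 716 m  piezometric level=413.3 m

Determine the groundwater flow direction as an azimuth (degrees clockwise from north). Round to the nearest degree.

320°

∂h/∂x = (415.8 − 414.9) / (603237 − 603027) = +0.004286
∂h/∂y = (413.3 − 414.9) / (3903716 − 3903401) = -0.005079
Flow direction (−∇h) has components (-0.004286 E, +0.005079 N).
Azimuth = atan2(E, N) = atan2(-0.004286, +0.005079) = 319.8° ≈ 320°.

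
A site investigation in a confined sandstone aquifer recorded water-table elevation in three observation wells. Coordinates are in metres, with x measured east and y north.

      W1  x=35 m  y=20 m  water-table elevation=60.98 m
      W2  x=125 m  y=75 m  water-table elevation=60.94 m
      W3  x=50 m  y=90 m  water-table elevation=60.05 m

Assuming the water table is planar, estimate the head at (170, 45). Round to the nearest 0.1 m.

Differences from W1: to W2 (Δx, Δy, Δh) = (90, 55, -0.04); to W3 = (15, 70, -0.93).
Solve a·Δx + b·Δy = Δh: det = 90·70 − 15·55 = 5475.
∂h/∂x = [(-0.04)·70 − (-0.93)·55] / 5475 = +0.008831
∂h/∂y = [90·(-0.93) − 15·(-0.04)] / 5475 = -0.01518
h(170, 45) = 60.98 + (+0.008831)·(135) + (-0.01518)·(25) = 60.98 +1.192 -0.379 = 61.793 m.

61.8 m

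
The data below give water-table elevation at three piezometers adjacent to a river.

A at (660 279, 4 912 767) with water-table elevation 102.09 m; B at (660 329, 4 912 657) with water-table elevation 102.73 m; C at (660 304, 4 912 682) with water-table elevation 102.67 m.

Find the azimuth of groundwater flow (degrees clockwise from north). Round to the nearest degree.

With h = a·x + b·y + c and A as origin, the differences give:
  50·a + (-110)·b = +0.64
  25·a + (-85)·b = +0.58
Eliminate b (×(-85) and ×(-110), subtract): -1500·a = 9.400 → a = ∂h/∂x = -0.006267
Back-substitute: b = ∂h/∂y = -0.008667.
Flow direction (−∇h) has components (+0.006267 E, +0.008667 N).
Azimuth = atan2(E, N) = atan2(+0.006267, +0.008667) = 35.9° ≈ 036°.

036°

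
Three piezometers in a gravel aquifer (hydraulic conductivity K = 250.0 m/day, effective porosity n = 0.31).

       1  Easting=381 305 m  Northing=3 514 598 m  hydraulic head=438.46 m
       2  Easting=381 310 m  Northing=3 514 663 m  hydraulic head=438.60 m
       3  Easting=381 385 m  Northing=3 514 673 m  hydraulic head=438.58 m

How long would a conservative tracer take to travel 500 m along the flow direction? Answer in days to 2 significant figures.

270 days

Differences from 1: to 2 (Δx, Δy, Δh) = (5, 65, +0.14); to 3 = (80, 75, +0.12).
Determinant of the coordinate differences = 5·75 − 80·65 = -4825.
∂h/∂x = [(+0.14)·75 − (+0.12)·65] / -4825 = -0.0005596
∂h/∂y = [5·(+0.12) − 80·(+0.14)] / -4825 = +0.002197
|∇h| = √(-0.0005596² + 0.002197²) = 0.002267
Seepage velocity v = K·i/n = 250.0 × 0.002267 / 0.31 = 1.828 m/day.
t = 500 / 1.828 = 273.5 days.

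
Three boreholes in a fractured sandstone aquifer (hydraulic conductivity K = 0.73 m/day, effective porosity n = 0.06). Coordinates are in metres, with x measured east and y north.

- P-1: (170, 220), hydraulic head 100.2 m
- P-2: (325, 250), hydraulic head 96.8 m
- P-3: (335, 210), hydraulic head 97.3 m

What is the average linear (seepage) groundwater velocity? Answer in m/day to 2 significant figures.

With h = a·x + b·y + c and P-1 as origin, the differences give:
  155·a + 30·b = -3.4
  165·a + (-10)·b = -2.9
Eliminate b (×(-10) and ×30, subtract): -6500·a = 121.00 → a = ∂h/∂x = -0.01862
Back-substitute: b = ∂h/∂y = -0.01715.
|∇h| = √(-0.01862² + -0.01715²) = 0.02531
Seepage velocity v = K·i/n = 0.73 × 0.02531 / 0.06 = 0.3079 m/day.

0.31 m/day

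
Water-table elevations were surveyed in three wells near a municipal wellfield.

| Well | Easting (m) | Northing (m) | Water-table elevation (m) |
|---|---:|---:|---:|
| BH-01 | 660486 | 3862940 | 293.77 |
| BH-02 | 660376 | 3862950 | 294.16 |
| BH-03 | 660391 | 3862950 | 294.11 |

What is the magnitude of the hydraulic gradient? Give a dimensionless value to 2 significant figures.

Differences from BH-01: to BH-02 (Δx, Δy, Δh) = (-110, 10, +0.39); to BH-03 = (-95, 10, +0.34).
Determinant of the coordinate differences = (-110)·10 − (-95)·10 = -150.
∂h/∂x = [(+0.39)·10 − (+0.34)·10] / -150 = -0.003333
∂h/∂y = [(-110)·(+0.34) − (-95)·(+0.39)] / -150 = +0.002333
|∇h| = √(-0.003333² + 0.002333²) = 0.004068

0.0041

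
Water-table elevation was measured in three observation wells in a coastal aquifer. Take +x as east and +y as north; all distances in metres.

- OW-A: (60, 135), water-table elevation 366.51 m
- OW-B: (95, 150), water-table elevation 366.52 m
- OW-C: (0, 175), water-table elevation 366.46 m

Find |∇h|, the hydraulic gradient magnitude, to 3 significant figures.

Three-point gradient (reference OW-A): Δ to OW-B = (35, 15, +0.01), Δ to OW-C = (-60, 40, -0.05).
∂h/∂x = +0.0005000, ∂h/∂y = -0.0005000 (det = 2300).
|∇h| = √(0.0005000² + -0.0005000²) = 0.0007071

0.000707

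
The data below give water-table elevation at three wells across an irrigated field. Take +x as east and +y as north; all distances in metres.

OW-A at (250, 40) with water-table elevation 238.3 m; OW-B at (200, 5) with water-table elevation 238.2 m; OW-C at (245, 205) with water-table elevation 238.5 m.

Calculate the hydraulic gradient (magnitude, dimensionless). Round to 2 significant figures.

0.0017

Three-point gradient (reference OW-A): Δ to OW-B = (-50, -35, -0.1), Δ to OW-C = (-5, 165, +0.2).
∂h/∂x = +0.001128, ∂h/∂y = +0.001246 (det = -8425).
|∇h| = √(0.001128² + 0.001246²) = 0.001681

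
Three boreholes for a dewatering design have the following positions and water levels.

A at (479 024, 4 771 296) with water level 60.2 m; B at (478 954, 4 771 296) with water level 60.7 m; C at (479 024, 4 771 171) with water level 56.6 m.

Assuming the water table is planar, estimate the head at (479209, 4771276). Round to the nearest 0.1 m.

∂h/∂x = (60.7 − 60.2) / (478954 − 479024) = -0.007143
∂h/∂y = (56.6 − 60.2) / (4771171 − 4771296) = +0.02880
h(479209, 4771276) = 60.2 + (-0.007143)·(185) + (+0.02880)·(-20) = 60.2 -1.321 -0.576 = 58.303 m.

58.3 m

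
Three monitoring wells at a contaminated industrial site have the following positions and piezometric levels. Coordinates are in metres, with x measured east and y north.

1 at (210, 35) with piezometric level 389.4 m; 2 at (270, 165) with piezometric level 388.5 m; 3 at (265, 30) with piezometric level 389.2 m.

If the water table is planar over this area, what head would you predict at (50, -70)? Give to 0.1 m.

390.6 m

Three-point gradient (reference 1): Δ to 2 = (60, 130, -0.9), Δ to 3 = (55, -5, -0.2).
∂h/∂x = -0.004094, ∂h/∂y = -0.005034 (det = -7450).
h(50, -70) = 389.4 + (-0.004094)·(-160) + (-0.005034)·(-105) = 389.4 +0.655 +0.529 = 390.584 m.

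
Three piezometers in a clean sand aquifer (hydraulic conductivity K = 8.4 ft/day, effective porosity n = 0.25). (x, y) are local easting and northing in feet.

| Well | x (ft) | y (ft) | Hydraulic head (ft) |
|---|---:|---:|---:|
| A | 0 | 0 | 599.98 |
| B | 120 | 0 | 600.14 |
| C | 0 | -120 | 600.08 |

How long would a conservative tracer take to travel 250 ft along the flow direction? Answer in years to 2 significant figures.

∂h/∂x = (600.14 − 599.98) / (120 − 0) = +0.001333
∂h/∂y = (600.08 − 599.98) / (-120 − 0) = -0.0008333
|∇h| = √(0.001333² + -0.0008333²) = 0.001572
Seepage velocity v = K·i/n = 8.4 × 0.001572 / 0.25 = 0.05282 ft/day.
t = 250 / 0.05282 = 4733 days = 13 years.

13 years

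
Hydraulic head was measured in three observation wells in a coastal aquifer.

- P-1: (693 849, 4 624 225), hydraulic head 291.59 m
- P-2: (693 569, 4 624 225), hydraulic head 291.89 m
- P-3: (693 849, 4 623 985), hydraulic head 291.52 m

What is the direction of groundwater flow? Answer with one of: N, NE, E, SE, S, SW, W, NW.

E

∂h/∂x = (291.89 − 291.59) / (693569 − 693849) = -0.001071
∂h/∂y = (291.52 − 291.59) / (4623985 − 4624225) = +0.0002917
Flow = −∇h = (+0.001071 east, -0.0002917 north), which points east.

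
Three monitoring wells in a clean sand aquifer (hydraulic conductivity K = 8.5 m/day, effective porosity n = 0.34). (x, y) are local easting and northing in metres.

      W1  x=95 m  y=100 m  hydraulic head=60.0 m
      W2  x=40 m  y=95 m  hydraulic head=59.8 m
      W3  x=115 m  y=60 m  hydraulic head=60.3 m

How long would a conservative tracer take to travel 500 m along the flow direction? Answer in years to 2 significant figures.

8.0 years

With h = a·x + b·y + c and W1 as origin, the differences give:
  (-55)·a + (-5)·b = -0.2
  20·a + (-40)·b = +0.3
Eliminate b (×(-40) and ×(-5), subtract): 2300·a = 9.50 → a = ∂h/∂x = +0.004130
Back-substitute: b = ∂h/∂y = -0.005435.
|∇h| = √(0.004130² + -0.005435²) = 0.006826
Seepage velocity v = K·i/n = 8.5 × 0.006826 / 0.34 = 0.1706 m/day.
t = 500 / 0.1706 = 2931 days = 8.02 years.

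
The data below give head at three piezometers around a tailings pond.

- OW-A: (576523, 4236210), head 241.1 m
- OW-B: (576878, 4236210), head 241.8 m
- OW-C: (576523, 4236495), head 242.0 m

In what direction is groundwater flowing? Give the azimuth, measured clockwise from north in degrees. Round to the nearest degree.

212°

∂h/∂x = (241.8 − 241.1) / (576878 − 576523) = +0.001972
∂h/∂y = (242.0 − 241.1) / (4236495 − 4236210) = +0.003158
Flow direction (−∇h) has components (-0.001972 E, -0.003158 N).
Azimuth = atan2(E, N) = atan2(-0.001972, -0.003158) = 212.0° ≈ 212°.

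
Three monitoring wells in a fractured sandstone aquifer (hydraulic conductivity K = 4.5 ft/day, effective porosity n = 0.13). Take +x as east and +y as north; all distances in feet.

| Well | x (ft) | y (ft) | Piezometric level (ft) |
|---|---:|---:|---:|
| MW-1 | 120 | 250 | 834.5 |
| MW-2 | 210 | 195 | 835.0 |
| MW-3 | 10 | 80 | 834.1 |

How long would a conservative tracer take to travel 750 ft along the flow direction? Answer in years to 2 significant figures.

12 years

With h = a·x + b·y + c and MW-1 as origin, the differences give:
  90·a + (-55)·b = +0.5
  (-110)·a + (-170)·b = -0.4
Eliminate b (×(-170) and ×(-55), subtract): -21350·a = -107.00 → a = ∂h/∂x = +0.005012
Back-substitute: b = ∂h/∂y = -0.0008899.
|∇h| = √(0.005012² + -0.0008899²) = 0.00509
Seepage velocity v = K·i/n = 4.5 × 0.00509 / 0.13 = 0.1762 ft/day.
t = 750 / 0.1762 = 4257 days = 11.7 years.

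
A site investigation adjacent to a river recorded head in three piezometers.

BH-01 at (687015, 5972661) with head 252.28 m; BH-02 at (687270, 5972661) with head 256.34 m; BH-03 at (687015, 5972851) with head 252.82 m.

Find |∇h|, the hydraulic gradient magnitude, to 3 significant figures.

∂h/∂x = (256.34 − 252.28) / (687270 − 687015) = +0.01592
∂h/∂y = (252.82 − 252.28) / (5972851 − 5972661) = +0.002842
|∇h| = √(0.01592² + 0.002842²) = 0.01617

0.0162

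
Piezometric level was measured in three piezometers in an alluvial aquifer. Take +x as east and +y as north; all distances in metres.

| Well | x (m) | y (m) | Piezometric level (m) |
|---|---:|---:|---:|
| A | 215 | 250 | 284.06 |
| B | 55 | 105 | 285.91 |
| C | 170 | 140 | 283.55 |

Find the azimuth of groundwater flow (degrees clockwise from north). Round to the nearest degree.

Taking A as reference: B−A = (-160, -145, +1.85); C−A = (-45, -110, -0.51).
Determinant of the coordinate differences = (-160)·(-110) − (-45)·(-145) = 11075.
∂h/∂x = [(+1.85)·(-110) − (-0.51)·(-145)] / 11075 = -0.02505
∂h/∂y = [(-160)·(-0.51) − (-45)·(+1.85)] / 11075 = +0.01488
Flow direction (−∇h) has components (+0.02505 E, -0.01488 N).
Azimuth = atan2(E, N) = atan2(+0.02505, -0.01488) = 120.7° ≈ 121°.

121°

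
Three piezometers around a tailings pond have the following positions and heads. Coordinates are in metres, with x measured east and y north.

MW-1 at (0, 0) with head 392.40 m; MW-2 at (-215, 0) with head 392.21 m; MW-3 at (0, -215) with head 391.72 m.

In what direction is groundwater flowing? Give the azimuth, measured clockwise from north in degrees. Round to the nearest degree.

∂h/∂x = (392.21 − 392.40) / (-215 − 0) = +0.0008837
∂h/∂y = (391.72 − 392.40) / (-215 − 0) = +0.003163
Flow direction (−∇h) has components (-0.0008837 E, -0.003163 N).
Azimuth = atan2(E, N) = atan2(-0.0008837, -0.003163) = 195.6° ≈ 196°.

196°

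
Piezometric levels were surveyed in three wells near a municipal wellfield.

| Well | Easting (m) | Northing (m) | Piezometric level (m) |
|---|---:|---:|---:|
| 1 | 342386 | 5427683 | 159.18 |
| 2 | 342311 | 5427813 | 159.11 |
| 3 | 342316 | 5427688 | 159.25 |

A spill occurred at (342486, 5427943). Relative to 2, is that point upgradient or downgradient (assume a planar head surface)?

Differences from 1: to 2 (Δx, Δy, Δh) = (-75, 130, -0.07); to 3 = (-70, 5, +0.07).
Solve a·Δx + b·Δy = Δh: det = (-75)·5 − (-70)·130 = 8725.
∂h/∂x = [(-0.07)·5 − (+0.07)·130] / 8725 = -0.001083
∂h/∂y = [(-75)·(+0.07) − (-70)·(-0.07)] / 8725 = -0.001163
Head at (342486, 5427943) = 159.18 + (-0.001083)·(100) + (-0.001163)·(260) = 158.77 m.
That is lower than the 159.11 m at 2, so the point is downgradient.

downgradient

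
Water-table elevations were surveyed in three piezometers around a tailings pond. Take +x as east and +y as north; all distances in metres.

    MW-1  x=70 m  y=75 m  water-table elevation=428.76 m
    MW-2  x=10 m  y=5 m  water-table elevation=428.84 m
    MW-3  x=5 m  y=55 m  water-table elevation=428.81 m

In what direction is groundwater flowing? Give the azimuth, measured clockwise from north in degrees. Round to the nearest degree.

041°

Differences from MW-1: to MW-2 (Δx, Δy, Δh) = (-60, -70, +0.08); to MW-3 = (-65, -20, +0.05).
Solve a·Δx + b·Δy = Δh: det = (-60)·(-20) − (-65)·(-70) = -3350.
∂h/∂x = [(+0.08)·(-20) − (+0.05)·(-70)] / -3350 = -0.0005672
∂h/∂y = [(-60)·(+0.05) − (-65)·(+0.08)] / -3350 = -0.0006567
Flow direction (−∇h) has components (+0.0005672 E, +0.0006567 N).
Azimuth = atan2(E, N) = atan2(+0.0005672, +0.0006567) = 40.8° ≈ 041°.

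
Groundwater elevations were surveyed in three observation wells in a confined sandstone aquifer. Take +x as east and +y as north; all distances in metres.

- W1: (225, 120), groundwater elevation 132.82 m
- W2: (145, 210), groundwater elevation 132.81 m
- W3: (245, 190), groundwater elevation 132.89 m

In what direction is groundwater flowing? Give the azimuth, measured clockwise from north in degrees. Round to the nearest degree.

Taking W1 as reference: W2−W1 = (-80, 90, -0.01); W3−W1 = (20, 70, +0.07).
Solve a·Δx + b·Δy = Δh: det = (-80)·70 − 20·90 = -7400.
∂h/∂x = [(-0.01)·70 − (+0.07)·90] / -7400 = +0.0009459
∂h/∂y = [(-80)·(+0.07) − 20·(-0.01)] / -7400 = +0.0007297
Flow direction (−∇h) has components (-0.0009459 E, -0.0007297 N).
Azimuth = atan2(E, N) = atan2(-0.0009459, -0.0007297) = 232.4° ≈ 232°.

232°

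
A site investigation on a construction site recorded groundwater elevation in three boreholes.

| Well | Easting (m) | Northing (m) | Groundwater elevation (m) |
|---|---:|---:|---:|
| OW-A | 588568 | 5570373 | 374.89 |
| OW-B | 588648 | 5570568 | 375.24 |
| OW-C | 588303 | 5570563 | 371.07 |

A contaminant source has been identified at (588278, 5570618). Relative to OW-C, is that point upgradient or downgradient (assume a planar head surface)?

downgradient

Taking OW-A as reference: OW-B−OW-A = (80, 195, +0.35); OW-C−OW-A = (-265, 190, -3.82).
Solve a·Δx + b·Δy = Δh: det = 80·190 − (-265)·195 = 66875.
∂h/∂x = [(+0.35)·190 − (-3.82)·195] / 66875 = +0.01213
∂h/∂y = [80·(-3.82) − (-265)·(+0.35)] / 66875 = -0.003183
Head at (588278, 5570618) = 374.89 + (+0.01213)·(-290) + (-0.003183)·(245) = 370.59 m.
That is lower than the 371.07 m at OW-C, so the point is downgradient.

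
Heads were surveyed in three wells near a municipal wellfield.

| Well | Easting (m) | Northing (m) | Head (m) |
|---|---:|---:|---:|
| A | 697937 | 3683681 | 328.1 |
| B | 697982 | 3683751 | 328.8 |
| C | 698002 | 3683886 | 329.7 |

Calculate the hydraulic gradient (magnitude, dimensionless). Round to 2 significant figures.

0.0088

Taking A as reference: B−A = (45, 70, +0.7); C−A = (65, 205, +1.6).
Solve a·Δx + b·Δy = Δh: det = 45·205 − 65·70 = 4675.
∂h/∂x = [(+0.7)·205 − (+1.6)·70] / 4675 = +0.006738
∂h/∂y = [45·(+1.6) − 65·(+0.7)] / 4675 = +0.005668
|∇h| = √(0.006738² + 0.005668²) = 0.008805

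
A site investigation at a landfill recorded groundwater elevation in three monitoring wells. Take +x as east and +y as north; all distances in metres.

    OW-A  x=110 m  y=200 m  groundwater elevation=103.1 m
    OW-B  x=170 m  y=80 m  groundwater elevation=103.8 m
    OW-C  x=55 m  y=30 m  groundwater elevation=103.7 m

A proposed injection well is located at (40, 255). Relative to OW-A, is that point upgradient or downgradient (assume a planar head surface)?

Differences from OW-A: to OW-B (Δx, Δy, Δh) = (60, -120, +0.7); to OW-C = (-55, -170, +0.6).
Determinant of the coordinate differences = 60·(-170) − (-55)·(-120) = -16800.
∂h/∂x = [(+0.7)·(-170) − (+0.6)·(-120)] / -16800 = +0.002798
∂h/∂y = [60·(+0.6) − (-55)·(+0.7)] / -16800 = -0.004435
Head at (40, 255) = 103.1 + (+0.002798)·(-70) + (-0.004435)·(55) = 102.66 m.
That is lower than the 103.1 m at OW-A, so the point is downgradient.

downgradient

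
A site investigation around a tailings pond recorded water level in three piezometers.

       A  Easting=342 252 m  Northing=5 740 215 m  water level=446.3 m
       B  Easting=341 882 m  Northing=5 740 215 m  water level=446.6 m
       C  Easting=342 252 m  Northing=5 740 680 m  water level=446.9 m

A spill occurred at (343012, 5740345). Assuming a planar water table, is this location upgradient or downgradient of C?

∂h/∂x = (446.6 − 446.3) / (341882 − 342252) = -0.0008108
∂h/∂y = (446.9 − 446.3) / (5740680 − 5740215) = +0.001290
Head at (343012, 5740345) = 446.3 + (-0.0008108)·(760) + (+0.001290)·(130) = 445.85 m.
That is lower than the 446.9 m at C, so the point is downgradient.

downgradient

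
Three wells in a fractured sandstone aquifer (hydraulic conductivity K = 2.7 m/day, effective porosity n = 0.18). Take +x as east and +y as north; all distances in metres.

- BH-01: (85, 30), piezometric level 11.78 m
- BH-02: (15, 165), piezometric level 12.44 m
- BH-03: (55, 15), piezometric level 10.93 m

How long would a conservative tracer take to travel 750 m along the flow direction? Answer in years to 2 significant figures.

Three-point gradient (reference BH-01): Δ to BH-02 = (-70, 135, +0.66), Δ to BH-03 = (-30, -15, -0.85).
∂h/∂x = +0.02056, ∂h/∂y = +0.01555 (det = 5100).
|∇h| = √(0.02056² + 0.01555²) = 0.02578
Seepage velocity v = K·i/n = 2.7 × 0.02578 / 0.18 = 0.3867 m/day.
t = 750 / 0.3867 = 1939 days = 5.31 years.

5.3 years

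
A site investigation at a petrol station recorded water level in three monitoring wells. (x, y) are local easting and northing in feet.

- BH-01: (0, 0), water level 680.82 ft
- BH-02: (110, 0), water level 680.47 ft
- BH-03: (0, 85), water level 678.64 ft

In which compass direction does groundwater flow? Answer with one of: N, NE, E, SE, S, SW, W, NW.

∂h/∂x = (680.47 − 680.82) / (110 − 0) = -0.003182
∂h/∂y = (678.64 − 680.82) / (85 − 0) = -0.02565
Flow = −∇h = (+0.003182 east, +0.02565 north), which points north.

N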